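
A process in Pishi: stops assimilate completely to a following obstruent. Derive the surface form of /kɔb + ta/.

/b/ is the segment targeted by the rule; it sits immediately before /t/, so it assimilates completely and surfaces as [t].

[kɔtta]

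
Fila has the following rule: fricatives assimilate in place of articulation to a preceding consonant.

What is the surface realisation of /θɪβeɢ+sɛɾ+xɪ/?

/s/ is a voiceless alveolar fricative. The preceding trigger /ɢ/ is uvular, so /s/ must become uvular as well.
The voiceless uvular fricative is [χ], so /s/ → [χ].
The same rule applies at the second boundary: /x/ → [s] next to /ɾ/.

[θɪβeɢχɛɾsɪ]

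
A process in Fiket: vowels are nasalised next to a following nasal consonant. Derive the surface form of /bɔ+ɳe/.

[bɔ̃ɳe]

/ɔ/ sits next to the nasal /ɳ/ and is therefore nasalised to [ɔ̃].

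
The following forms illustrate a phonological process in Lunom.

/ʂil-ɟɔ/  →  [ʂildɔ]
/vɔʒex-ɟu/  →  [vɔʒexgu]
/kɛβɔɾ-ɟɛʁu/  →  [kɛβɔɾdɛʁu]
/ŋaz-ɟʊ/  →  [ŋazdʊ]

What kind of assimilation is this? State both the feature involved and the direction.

The segment that alternates is /ɟ/, which surfaces as [d] when adjacent to /l/.
/ɟ/ is palatal while /l/ is alveolar; the output [d] is alveolar, matching the trigger — so the feature that spreads is place.
Manner and voice are unchanged, so the assimilation is partial, not total.
The same holds elsewhere in the data: /ɟ/ → [g] after /x/ (palatal → velar, matching velar); /ɟ/ → [d] after /ɾ/ (palatal → alveolar, matching alveolar); /ɟ/ → [d] after /z/ (palatal → alveolar, matching alveolar) — only place changes, and always toward the preceding segment.
The trigger is the preceding segment, so the direction is progressive (perseverative).

progressive place assimilation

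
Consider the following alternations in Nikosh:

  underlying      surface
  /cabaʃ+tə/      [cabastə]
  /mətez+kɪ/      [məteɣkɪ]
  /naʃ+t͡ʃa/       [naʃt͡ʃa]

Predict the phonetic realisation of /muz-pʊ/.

The data show regressive place assimilation: /ʃ/ → [s] before /t/; /z/ → [ɣ] before /k/. In each pair only place changes, matching the following consonant, while manner and voice stay constant.
No alternation appears in [naʃt͡ʃa]: there the adjacent consonants already agree in place (/ʃ/ and /t͡ʃ/ are both postalveolar), so this form is consistent with the same rule.
The rule targets /z/ (voiced alveolar fricative), which sits before the trigger /p/ (bilabial).
Changing only its place to bilabial gives [β] — the voiced bilabial fricative.

[muβpʊ]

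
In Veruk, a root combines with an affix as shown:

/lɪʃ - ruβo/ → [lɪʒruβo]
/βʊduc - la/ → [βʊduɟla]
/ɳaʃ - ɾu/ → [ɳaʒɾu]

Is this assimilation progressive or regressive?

Comparing underlying and surface forms, /ʃ/ → [ʒ] is the alternation; the neighbouring /r/ is constant.
/ʃ/ is voiceless while /r/ is voiced; the output [ʒ] is voiced, matching the trigger — so the feature that spreads is voicing.
Checking the remaining alternations: /c/ → [ɟ] before /l/ (voiceless → voiced, matching voiced); /ʃ/ → [ʒ] before /ɾ/ (voiceless → voiced, matching voiced) — only voicing changes, and always toward the following segment.
Since the segment that changes precedes the conditioning segment, the assimilation is regressive.

regressive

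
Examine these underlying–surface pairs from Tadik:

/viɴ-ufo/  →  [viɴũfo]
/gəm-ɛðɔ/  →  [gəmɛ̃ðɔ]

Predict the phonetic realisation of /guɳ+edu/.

The data show progressive nasality assimilation (vowel nasalisation): /u/ → [ũ] after /ɴ/; /ɛ/ → [ɛ̃] after /m/ — a vowel is nasalised by an immediately preceding nasal consonant.
/e/ sits next to the nasal /ɳ/ and is therefore nasalised to [ẽ].

[guɳẽdu]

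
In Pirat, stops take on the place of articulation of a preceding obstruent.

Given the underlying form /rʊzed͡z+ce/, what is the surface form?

The rule targets /c/ (voiceless palatal stop), which sits after the trigger /d͡z/ (alveolar).
A voiceless alveolar stop is [t], so the surface segment is [t].

[rʊzed͡zte]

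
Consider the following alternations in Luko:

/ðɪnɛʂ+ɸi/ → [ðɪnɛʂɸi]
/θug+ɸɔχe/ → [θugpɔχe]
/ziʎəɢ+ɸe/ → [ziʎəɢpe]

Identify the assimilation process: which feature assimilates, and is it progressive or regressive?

progressive manner assimilation

Underlying /ɸ/ is realised as [p] next to /g/; /g/ itself does not change.
The change fricative → stop matches the manner of the preceding /g/, identifying this as manner assimilation.
Place and voice are unchanged, so the assimilation is partial, not total.
Checking the remaining alternation: /ɸ/ → [p] after /ɢ/ (fricative → stop, matching a stop) — only manner changes, and always toward the preceding segment.
No alternation appears in [ðɪnɛʂɸi]: there the adjacent consonants already agree in manner (/ɸ/ and /ʂ/ are both fricatives), so this form is consistent with the same rule.
The trigger is the preceding segment, so the direction is progressive (perseverative).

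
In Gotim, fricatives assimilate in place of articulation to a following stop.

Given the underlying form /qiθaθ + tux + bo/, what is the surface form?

The rule targets /θ/ (voiceless dental fricative), which sits before the trigger /t/ (alveolar).
The voiceless alveolar fricative is [s], so /θ/ → [s].
The same rule applies at the second boundary: /x/ → [ɸ] next to /b/.

[qiθastuɸbo]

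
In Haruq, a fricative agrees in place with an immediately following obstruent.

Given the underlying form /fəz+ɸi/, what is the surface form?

[fəβɸi]

/z/ is a voiced alveolar fricative. The following trigger /ɸ/ is bilabial, so /z/ must become bilabial as well.
Changing only its place to bilabial gives [β] — the voiced bilabial fricative.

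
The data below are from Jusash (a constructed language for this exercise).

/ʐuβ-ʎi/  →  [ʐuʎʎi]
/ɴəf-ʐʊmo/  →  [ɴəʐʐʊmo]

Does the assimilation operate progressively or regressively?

regressive

The segment that alternates is /β/, which surfaces as [ʎ] when adjacent to /ʎ/.
The output [ʎ] is identical to the trigger /ʎ/ — every feature (place, manner, voicing) has been copied — so this is total assimilation.
The other form behaves the same way: /f/ → [ʐ] before /ʐ/ — in each case the output is a copy of the following consonant.
The trigger is the following segment, so the direction is regressive (anticipatory).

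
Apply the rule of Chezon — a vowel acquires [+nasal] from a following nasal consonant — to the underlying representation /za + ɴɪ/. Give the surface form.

/a/ sits next to the nasal /ɴ/ and is therefore nasalised to [ã].

[zãɴɪ]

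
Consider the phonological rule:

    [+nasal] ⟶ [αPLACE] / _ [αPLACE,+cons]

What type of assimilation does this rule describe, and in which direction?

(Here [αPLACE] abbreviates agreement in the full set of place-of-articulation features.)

The rule copies the place features (abbreviated [PLACE]) from the environment onto the target, so the assimilating feature is place.
The conditioning segment sits to the right of the focus bar, meaning the trigger follows the segment that changes — regressive assimilation.

regressive place assimilation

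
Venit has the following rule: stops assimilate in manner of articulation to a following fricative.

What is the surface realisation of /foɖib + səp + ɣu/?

The rule targets /b/ (voiced bilabial stop), which sits before the trigger /s/ (fricative).
A voiced bilabial fricative is [β], so the surface segment is [β].
At the second juncture, /p/ likewise becomes [ɸ] adjacent to /ɣ/.

[foɖiβsəɸɣu]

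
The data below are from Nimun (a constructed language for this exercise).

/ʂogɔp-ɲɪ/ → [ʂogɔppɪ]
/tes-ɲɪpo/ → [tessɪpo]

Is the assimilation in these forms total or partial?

Underlying /ɲ/ is realised as [p] next to /p/; /p/ itself does not change.
The output [p] is identical to the trigger /p/ — every feature (place, manner, voicing) has been copied — so this is total assimilation.
The other form behaves the same way: /ɲ/ → [s] after /s/ — in each case the output is a copy of the preceding consonant.

total assimilation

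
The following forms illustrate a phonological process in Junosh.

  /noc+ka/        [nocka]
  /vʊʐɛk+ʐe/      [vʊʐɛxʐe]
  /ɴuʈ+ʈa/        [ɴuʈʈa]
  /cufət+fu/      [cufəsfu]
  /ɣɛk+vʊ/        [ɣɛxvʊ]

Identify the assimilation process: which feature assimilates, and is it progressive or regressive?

regressive manner assimilation

Comparing underlying and surface forms, /k/ → [x] is the alternation; the neighbouring /ʐ/ is constant.
The change stop → fricative matches the manner of the following /ʐ/, identifying this as manner assimilation.
Place and voice are unchanged, so the assimilation is partial, not total.
The same holds elsewhere in the data: /t/ → [s] before /f/ (stop → fricative, matching a fricative); /k/ → [x] before /v/ (stop → fricative, matching a fricative) — only manner changes, and always toward the following segment.
Nothing changes in [nocka], [ɴuʈʈa]: there the adjacent consonants already agree in manner (/c/ and /k/ are both stops; /ʈ/ and /ʈ/ are both stops), so these forms are consistent with the same rule.
The trigger is the following segment, so the direction is regressive (anticipatory).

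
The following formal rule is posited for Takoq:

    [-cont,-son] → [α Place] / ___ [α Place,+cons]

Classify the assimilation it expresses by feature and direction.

The shared variable α links the value of the place features (abbreviated [Place]) on the target to the same value on the neighbouring segment, so place is the feature that assimilates.
The conditioning segment sits to the right of the focus bar, meaning the trigger follows the segment that changes — regressive assimilation.

regressive place assimilation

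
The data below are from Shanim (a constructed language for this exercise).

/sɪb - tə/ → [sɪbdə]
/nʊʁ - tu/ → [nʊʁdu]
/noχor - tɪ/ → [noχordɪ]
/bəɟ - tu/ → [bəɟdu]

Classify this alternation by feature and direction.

Underlying /t/ is realised as [d] next to /b/; /b/ itself does not change.
/t/ is voiceless while /b/ is voiced; the output [d] is voiced, matching the trigger — so the feature that spreads is voicing.
Place and manner are unchanged, so the assimilation is partial, not total.
The same holds elsewhere in the data: /t/ → [d] after /ʁ/ (voiceless → voiced, matching voiced); /t/ → [d] after /r/ (voiceless → voiced, matching voiced); /t/ → [d] after /ɟ/ (voiceless → voiced, matching voiced) — only voicing changes, and always toward the preceding segment.
Since the segment that changes follows the conditioning segment, the assimilation is progressive.

progressive voicing assimilation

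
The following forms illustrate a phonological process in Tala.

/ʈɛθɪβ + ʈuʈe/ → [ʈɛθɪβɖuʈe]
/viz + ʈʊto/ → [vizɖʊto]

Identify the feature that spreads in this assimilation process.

voicing

The segment that alternates is /ʈ/, which surfaces as [ɖ] when adjacent to /β/.
The change voiceless → voiced matches the voicing of the preceding /β/, identifying this as voicing assimilation.
The same holds elsewhere in the data: /ʈ/ → [ɖ] after /z/ (voiceless → voiced, matching voiced) — only voicing changes, and always toward the preceding segment.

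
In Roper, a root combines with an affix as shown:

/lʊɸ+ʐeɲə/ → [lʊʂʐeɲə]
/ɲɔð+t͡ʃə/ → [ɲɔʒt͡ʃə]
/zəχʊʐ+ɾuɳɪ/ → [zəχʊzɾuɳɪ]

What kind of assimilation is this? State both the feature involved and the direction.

The segment that alternates is /ɸ/, which surfaces as [ʂ] when adjacent to /ʐ/.
The change bilabial → retroflex matches the place of the following /ʐ/, identifying this as place assimilation.
Manner and voice are unchanged, so the assimilation is partial, not total.
The other alternating forms pattern the same way: /ð/ → [ʒ] before /t͡ʃ/ (dental → postalveolar, matching postalveolar); /ʐ/ → [z] before /ɾ/ (retroflex → alveolar, matching alveolar) — only place changes, and always toward the following segment.
Since the segment that changes precedes the conditioning segment, the assimilation is regressive.

regressive place assimilation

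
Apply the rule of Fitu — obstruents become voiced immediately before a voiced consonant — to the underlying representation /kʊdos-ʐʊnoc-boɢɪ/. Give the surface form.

/s/ is a voiceless alveolar fricative. The following trigger /ʐ/ is voiced, so /s/ must become voiced as well.
Changing only its voicing to voiced gives [z] — the voiced alveolar fricative.
The same rule applies at the second boundary: /c/ → [ɟ] next to /b/.

[kʊdozʐʊnoɟboɢɪ]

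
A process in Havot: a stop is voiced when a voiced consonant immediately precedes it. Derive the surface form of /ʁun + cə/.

[ʁunɟə]

/c/ is a voiceless palatal stop. The preceding trigger /n/ is voiced, so /c/ must become voiced as well.
A voiced palatal stop is [ɟ], so the surface segment is [ɟ].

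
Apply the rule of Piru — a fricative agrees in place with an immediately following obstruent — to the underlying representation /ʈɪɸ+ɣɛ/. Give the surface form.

[ʈɪxɣɛ]

The rule targets /ɸ/ (voiceless bilabial fricative), which sits before the trigger /ɣ/ (velar).
Changing only its place to velar gives [x] — the voiceless velar fricative.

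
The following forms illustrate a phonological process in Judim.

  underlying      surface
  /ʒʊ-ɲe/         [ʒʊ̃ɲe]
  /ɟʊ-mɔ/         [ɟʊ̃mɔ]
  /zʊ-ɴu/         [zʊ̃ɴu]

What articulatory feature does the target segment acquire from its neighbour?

nasality

The vowel /ʊ/ surfaces as nasalised [ʊ̃] next to the following nasal /ɲ/ — it has acquired the [+nasal] feature of its neighbour.
Likewise in the remaining data: /ʊ/ → [ʊ̃] before /m/; /ʊ/ → [ʊ̃] before /ɴ/ — each time a vowel is nasalised next to a following nasal.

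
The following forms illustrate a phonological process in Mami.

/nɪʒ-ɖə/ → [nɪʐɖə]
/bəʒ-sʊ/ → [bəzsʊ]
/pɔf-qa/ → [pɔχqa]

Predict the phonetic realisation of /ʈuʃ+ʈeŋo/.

[ʈuʂʈeŋo]

The data show regressive place assimilation: /ʒ/ → [ʐ] before /ɖ/; /ʒ/ → [z] before /s/; /f/ → [χ] before /q/. In each pair only place changes, matching the following consonant, while manner and voice stay constant.
/ʃ/ is a voiceless postalveolar fricative. The following trigger /ʈ/ is retroflex, so /ʃ/ must become retroflex as well.
The voiceless retroflex fricative is [ʂ], so /ʃ/ → [ʂ].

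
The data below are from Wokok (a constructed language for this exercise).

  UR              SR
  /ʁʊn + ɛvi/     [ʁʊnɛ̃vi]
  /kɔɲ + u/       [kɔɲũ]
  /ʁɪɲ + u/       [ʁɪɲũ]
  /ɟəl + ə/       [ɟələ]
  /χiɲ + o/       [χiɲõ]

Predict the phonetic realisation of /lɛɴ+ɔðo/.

The data show progressive nasality assimilation (vowel nasalisation): /ɛ/ → [ɛ̃] after /n/; /u/ → [ũ] after /ɲ/; /o/ → [õ] after /ɲ/ — a vowel is nasalised by an immediately preceding nasal consonant.
No change occurs in [ɟələ] because the vowel at the boundary is adjacent to an oral consonant, not a nasal (/ə/ next to /l/).
/ɔ/ sits next to the nasal /ɴ/ and is therefore nasalised to [ɔ̃].

[lɛɴɔ̃ðo]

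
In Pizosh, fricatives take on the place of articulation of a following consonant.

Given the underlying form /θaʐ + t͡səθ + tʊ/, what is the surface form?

The rule targets /ʐ/ (voiced retroflex fricative), which sits before the trigger /t͡s/ (alveolar).
A voiced alveolar fricative is [z], so the surface segment is [z].
At the second juncture, /θ/ likewise becomes [s] adjacent to /t/.

[θazt͡səstʊ]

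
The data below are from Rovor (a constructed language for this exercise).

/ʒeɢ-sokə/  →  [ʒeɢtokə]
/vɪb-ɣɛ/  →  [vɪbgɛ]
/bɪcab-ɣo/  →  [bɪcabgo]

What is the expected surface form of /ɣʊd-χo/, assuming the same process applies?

The data show progressive manner assimilation: /s/ → [t] after /ɢ/; /ɣ/ → [g] after /b/. In each pair only manner changes, matching the preceding consonant, while place and voice stay constant.
The rule targets /χ/ (voiceless uvular fricative), which sits after the trigger /d/ (stop).
A voiceless uvular stop is [q], so the surface segment is [q].

[ɣʊdqo]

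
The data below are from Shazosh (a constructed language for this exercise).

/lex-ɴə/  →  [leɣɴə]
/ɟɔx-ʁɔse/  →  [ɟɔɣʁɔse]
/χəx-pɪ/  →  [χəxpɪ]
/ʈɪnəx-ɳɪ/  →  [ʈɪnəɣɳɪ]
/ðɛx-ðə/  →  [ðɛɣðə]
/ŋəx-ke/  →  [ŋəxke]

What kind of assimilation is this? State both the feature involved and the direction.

The segment that alternates is /x/, which surfaces as [ɣ] when adjacent to /ɴ/.
/x/ is voiceless while /ɴ/ is voiced; the output [ɣ] is voiced, matching the trigger — so the feature that spreads is voicing.
Place and manner are unchanged, so the assimilation is partial, not total.
The other alternating forms pattern the same way: /x/ → [ɣ] before /ʁ/ (voiceless → voiced, matching voiced); /x/ → [ɣ] before /ɳ/ (voiceless → voiced, matching voiced); /x/ → [ɣ] before /ð/ (voiceless → voiced, matching voiced) — only voicing changes, and always toward the following segment.
No alternation appears in [χəxpɪ], [ŋəxke]: there the adjacent consonants already agree in voicing (/x/ and /p/ are both voiceless; /x/ and /k/ are both voiceless), so these forms are consistent with the same rule.
Since the segment that changes precedes the conditioning segment, the assimilation is regressive.

regressive voicing assimilation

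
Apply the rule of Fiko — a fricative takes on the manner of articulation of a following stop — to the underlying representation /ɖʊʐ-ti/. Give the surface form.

[ɖʊɖti]

/ʐ/ is a voiced retroflex fricative. The following trigger /t/ is a stop, so /ʐ/ must become a stop as well.
A voiced retroflex stop is [ɖ], so the surface segment is [ɖ].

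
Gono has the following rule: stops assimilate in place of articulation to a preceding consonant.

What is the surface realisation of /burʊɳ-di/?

[burʊɳɖi]

/d/ is a voiced alveolar stop. The preceding trigger /ɳ/ is retroflex, so /d/ must become retroflex as well.
Changing only its place to retroflex gives [ɖ] — the voiced retroflex stop.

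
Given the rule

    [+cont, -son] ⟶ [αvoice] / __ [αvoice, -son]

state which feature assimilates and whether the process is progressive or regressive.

regressive voicing assimilation

The rule copies [voice] from the environment onto the target, so the assimilating feature is voicing.
Since the environment is written after the underscore, the trigger follows the target; the direction is regressive.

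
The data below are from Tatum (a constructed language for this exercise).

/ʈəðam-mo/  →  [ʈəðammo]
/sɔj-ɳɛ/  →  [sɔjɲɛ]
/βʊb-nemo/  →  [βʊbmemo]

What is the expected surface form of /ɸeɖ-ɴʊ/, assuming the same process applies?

The data show progressive place assimilation: /ɳ/ → [ɲ] after /j/; /n/ → [m] after /b/. In each pair only place changes, matching the preceding consonant, while manner and voice stay constant.
No alternation appears in [ʈəðammo]: there the adjacent consonants already agree in place (/m/ and /m/ are both bilabial), so this form is consistent with the same rule.
/ɴ/ is a voiced uvular nasal. The preceding trigger /ɖ/ is retroflex, so /ɴ/ must become retroflex as well.
A voiced retroflex nasal is [ɳ], so the surface segment is [ɳ].

[ɸeɖɳʊ]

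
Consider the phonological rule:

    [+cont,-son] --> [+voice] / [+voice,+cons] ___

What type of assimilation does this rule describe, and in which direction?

progressive voicing assimilation

The target ([+cont,-son], fricatives) acquires [+voice] next to a voiced consonant ([+voice,+cons]) — it takes on the voicing of its neighbour, so the feature that spreads is voicing.
Since the environment is written before the underscore, the trigger precedes the target; the direction is progressive.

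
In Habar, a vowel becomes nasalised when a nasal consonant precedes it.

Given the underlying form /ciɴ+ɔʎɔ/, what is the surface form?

The vowel /ɔ/ is adjacent to the preceding nasal /ɴ/, so it acquires [+nasal] and surfaces as [ɔ̃].

[ciɴɔ̃ʎɔ]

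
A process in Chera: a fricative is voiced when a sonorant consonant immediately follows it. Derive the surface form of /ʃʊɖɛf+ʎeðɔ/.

[ʃʊɖɛvʎeðɔ]

The rule targets /f/ (voiceless labiodental fricative), which sits before the trigger /ʎ/ (voiced).
Changing only its voicing to voiced gives [v] — the voiced labiodental fricative.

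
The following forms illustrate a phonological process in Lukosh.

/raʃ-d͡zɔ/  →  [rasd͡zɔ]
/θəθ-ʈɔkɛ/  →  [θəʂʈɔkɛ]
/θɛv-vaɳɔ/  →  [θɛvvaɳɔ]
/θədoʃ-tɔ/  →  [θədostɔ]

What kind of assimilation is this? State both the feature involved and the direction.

The segment that alternates is /ʃ/, which surfaces as [s] when adjacent to /d͡z/.
The change postalveolar → alveolar matches the place of the following /d͡z/, identifying this as place assimilation.
Manner and voice are unchanged, so the assimilation is partial, not total.
The same holds elsewhere in the data: /θ/ → [ʂ] before /ʈ/ (dental → retroflex, matching retroflex); /ʃ/ → [s] before /t/ (postalveolar → alveolar, matching alveolar) — only place changes, and always toward the following segment.
No alternation appears in [θɛvvaɳɔ]: there the adjacent consonants already agree in place (/v/ and /v/ are both labiodental), so this form is consistent with the same rule.
Since the segment that changes precedes the conditioning segment, the assimilation is regressive.

regressive place assimilation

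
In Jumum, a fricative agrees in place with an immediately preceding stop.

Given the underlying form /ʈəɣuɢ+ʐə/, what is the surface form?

The rule targets /ʐ/ (voiced retroflex fricative), which sits after the trigger /ɢ/ (uvular).
A voiced uvular fricative is [ʁ], so the surface segment is [ʁ].

[ʈəɣuɢʁə]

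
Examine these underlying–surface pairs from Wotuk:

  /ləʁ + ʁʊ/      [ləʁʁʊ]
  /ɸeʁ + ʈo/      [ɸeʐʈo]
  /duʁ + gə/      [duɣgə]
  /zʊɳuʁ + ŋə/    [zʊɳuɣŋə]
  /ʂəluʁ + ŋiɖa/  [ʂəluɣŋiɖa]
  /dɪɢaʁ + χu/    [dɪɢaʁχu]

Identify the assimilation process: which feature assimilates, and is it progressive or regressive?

The segment that alternates is /ʁ/, which surfaces as [ʐ] when adjacent to /ʈ/.
The change uvular → retroflex matches the place of the following /ʈ/, identifying this as place assimilation.
Manner and voice are unchanged, so the assimilation is partial, not total.
The other alternating forms pattern the same way: /ʁ/ → [ɣ] before /g/ (uvular → velar, matching velar); /ʁ/ → [ɣ] before /ŋ/ (uvular → velar, matching velar) — only place changes, and always toward the following segment.
No alternation appears in [ləʁʁʊ], [dɪɢaʁχu]: there the adjacent consonants already agree in place (/ʁ/ and /ʁ/ are both uvular; /ʁ/ and /χ/ are both uvular), so these forms are consistent with the same rule.
The trigger is the following segment, so the direction is regressive (anticipatory).

regressive place assimilation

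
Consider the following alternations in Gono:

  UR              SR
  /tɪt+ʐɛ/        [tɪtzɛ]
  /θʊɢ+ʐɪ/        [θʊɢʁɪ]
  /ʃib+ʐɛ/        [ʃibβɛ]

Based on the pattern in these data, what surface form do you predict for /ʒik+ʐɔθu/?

The data show progressive place assimilation: /ʐ/ → [z] after /t/; /ʐ/ → [ʁ] after /ɢ/; /ʐ/ → [β] after /b/. In each pair only place changes, matching the preceding consonant, while manner and voice stay constant.
/ʐ/ is a voiced retroflex fricative. The preceding trigger /k/ is velar, so /ʐ/ must become velar as well.
The voiced velar fricative is [ɣ], so /ʐ/ → [ɣ].

[ʒikɣɔθu]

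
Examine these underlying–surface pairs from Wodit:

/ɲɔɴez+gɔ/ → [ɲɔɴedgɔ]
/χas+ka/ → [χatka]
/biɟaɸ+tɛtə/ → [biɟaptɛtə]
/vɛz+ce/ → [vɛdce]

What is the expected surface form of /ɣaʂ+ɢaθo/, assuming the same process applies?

[ɣaʈɢaθo]

The data show regressive manner assimilation: /z/ → [d] before /g/; /s/ → [t] before /k/; /ɸ/ → [p] before /t/; /z/ → [d] before /c/. In each pair only manner changes, matching the following consonant, while place and voice stay constant.
The rule targets /ʂ/ (voiceless retroflex fricative), which sits before the trigger /ɢ/ (stop).
The voiceless retroflex stop is [ʈ], so /ʂ/ → [ʈ].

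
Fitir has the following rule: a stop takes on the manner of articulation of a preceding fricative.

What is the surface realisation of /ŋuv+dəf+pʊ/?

[ŋuvzəfɸʊ]

/d/ is a voiced alveolar stop. The preceding trigger /v/ is a fricative, so /d/ must become a fricative as well.
A voiced alveolar fricative is [z], so the surface segment is [z].
At the second juncture, /p/ likewise becomes [ɸ] adjacent to /f/.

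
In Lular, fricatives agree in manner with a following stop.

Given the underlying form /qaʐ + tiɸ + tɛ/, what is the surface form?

[qaɖtiptɛ]

The rule targets /ʐ/ (voiced retroflex fricative), which sits before the trigger /t/ (stop).
A voiced retroflex stop is [ɖ], so the surface segment is [ɖ].
At the second juncture, /ɸ/ likewise becomes [p] adjacent to /t/.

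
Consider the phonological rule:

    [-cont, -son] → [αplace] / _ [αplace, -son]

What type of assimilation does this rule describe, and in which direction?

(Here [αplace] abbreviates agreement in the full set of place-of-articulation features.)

The rule copies the place features (abbreviated [place]) from the environment onto the target, so the assimilating feature is place.
The conditioning segment sits to the right of the focus bar, meaning the trigger follows the segment that changes — regressive assimilation.

regressive place assimilation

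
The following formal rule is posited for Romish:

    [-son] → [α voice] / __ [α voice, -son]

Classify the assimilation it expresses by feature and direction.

regressive voicing assimilation

The shared variable α links the value of [voice] on the target to the same value on the neighbouring segment, so voicing is the feature that assimilates.
Since the environment is written after the underscore, the trigger follows the target; the direction is regressive.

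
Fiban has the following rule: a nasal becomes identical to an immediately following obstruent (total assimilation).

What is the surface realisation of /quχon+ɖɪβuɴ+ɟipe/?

/n/ is the segment targeted by the rule; it sits immediately before /ɖ/, so it assimilates completely and surfaces as [ɖ].
At the second juncture, /ɴ/ likewise becomes [ɟ] adjacent to /ɟ/.

[quχoɖɖɪβuɟɟipe]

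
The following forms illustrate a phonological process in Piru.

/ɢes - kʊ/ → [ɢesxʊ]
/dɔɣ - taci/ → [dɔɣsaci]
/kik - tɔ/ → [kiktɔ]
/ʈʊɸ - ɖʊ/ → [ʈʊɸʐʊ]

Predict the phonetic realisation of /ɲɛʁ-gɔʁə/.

The data show progressive manner assimilation: /k/ → [x] after /s/; /t/ → [s] after /ɣ/; /ɖ/ → [ʐ] after /ɸ/. In each pair only manner changes, matching the preceding consonant, while place and voice stay constant.
Nothing changes in [kiktɔ]: there the adjacent consonants already agree in manner (/t/ and /k/ are both stops), so this form is consistent with the same rule.
The rule targets /g/ (voiced velar stop), which sits after the trigger /ʁ/ (fricative).
A voiced velar fricative is [ɣ], so the surface segment is [ɣ].

[ɲɛʁɣɔʁə]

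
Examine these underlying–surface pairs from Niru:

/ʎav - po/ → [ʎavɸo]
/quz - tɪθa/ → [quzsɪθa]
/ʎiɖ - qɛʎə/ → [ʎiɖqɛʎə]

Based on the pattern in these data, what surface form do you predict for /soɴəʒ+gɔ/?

The data show progressive manner assimilation: /p/ → [ɸ] after /v/; /t/ → [s] after /z/. In each pair only manner changes, matching the preceding consonant, while place and voice stay constant.
No alternation appears in [ʎiɖqɛʎə]: there the adjacent consonants already agree in manner (/q/ and /ɖ/ are both stops), so this form is consistent with the same rule.
/g/ is a voiced velar stop. The preceding trigger /ʒ/ is a fricative, so /g/ must become a fricative as well.
The voiced velar fricative is [ɣ], so /g/ → [ɣ].

[soɴəʒɣɔ]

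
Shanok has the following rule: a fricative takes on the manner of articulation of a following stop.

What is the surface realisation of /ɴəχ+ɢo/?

/χ/ is a voiceless uvular fricative. The following trigger /ɢ/ is a stop, so /χ/ must become a stop as well.
A voiceless uvular stop is [q], so the surface segment is [q].

[ɴəqɢo]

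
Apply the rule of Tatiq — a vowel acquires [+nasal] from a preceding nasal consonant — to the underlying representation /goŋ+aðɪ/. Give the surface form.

[goŋãðɪ]

/a/ sits next to the nasal /ŋ/ and is therefore nasalised to [ã].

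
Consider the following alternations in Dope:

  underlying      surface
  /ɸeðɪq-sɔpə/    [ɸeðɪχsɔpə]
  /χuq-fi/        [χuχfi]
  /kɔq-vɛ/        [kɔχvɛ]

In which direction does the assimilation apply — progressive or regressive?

regressive

Underlying /q/ is realised as [χ] next to /s/; /s/ itself does not change.
The change stop → fricative matches the manner of the following /s/, identifying this as manner assimilation.
The same holds elsewhere in the data: /q/ → [χ] before /f/ (stop → fricative, matching a fricative); /q/ → [χ] before /v/ (stop → fricative, matching a fricative) — only manner changes, and always toward the following segment.
The trigger is the following segment, so the direction is regressive (anticipatory).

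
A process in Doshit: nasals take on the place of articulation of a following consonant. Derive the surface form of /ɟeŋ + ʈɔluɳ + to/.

The rule targets /ŋ/ (voiced velar nasal), which sits before the trigger /ʈ/ (retroflex).
The voiced retroflex nasal is [ɳ], so /ŋ/ → [ɳ].
At the second juncture, /ɳ/ likewise becomes [n] adjacent to /t/.

[ɟeɳʈɔlunto]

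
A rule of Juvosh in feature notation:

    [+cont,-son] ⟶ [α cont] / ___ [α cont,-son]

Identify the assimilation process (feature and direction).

The shared variable α links the value of [cont] on the target to that of the neighbouring obstruent. [cont] distinguishes stops from fricatives — a manner-of-articulation feature — so this is manner assimilation.
The conditioning segment sits to the right of the focus bar, meaning the trigger follows the segment that changes — regressive assimilation.

regressive manner assimilation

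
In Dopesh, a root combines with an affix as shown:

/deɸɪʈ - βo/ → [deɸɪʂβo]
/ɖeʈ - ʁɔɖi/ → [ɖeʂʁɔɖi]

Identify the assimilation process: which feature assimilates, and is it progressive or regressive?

regressive manner assimilation

The segment that alternates is /ʈ/, which surfaces as [ʂ] when adjacent to /β/.
/ʈ/ is a stop while /β/ is a fricative; the output [ʂ] is a fricative, matching the trigger — so the feature that spreads is manner.
Place and voice are unchanged, so the assimilation is partial, not total.
The other alternating form patterns the same way: /ʈ/ → [ʂ] before /ʁ/ (stop → fricative, matching a fricative) — only manner changes, and always toward the following segment.
The trigger is the following segment, so the direction is regressive (anticipatory).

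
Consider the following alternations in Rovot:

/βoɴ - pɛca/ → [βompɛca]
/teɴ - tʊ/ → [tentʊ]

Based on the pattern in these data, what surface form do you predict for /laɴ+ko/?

The data show regressive place assimilation: /ɴ/ → [m] before /p/; /ɴ/ → [n] before /t/. In each pair only place changes, matching the following consonant, while manner and voice stay constant.
The rule targets /ɴ/ (voiced uvular nasal), which sits before the trigger /k/ (velar).
Changing only its place to velar gives [ŋ] — the voiced velar nasal.

[laŋko]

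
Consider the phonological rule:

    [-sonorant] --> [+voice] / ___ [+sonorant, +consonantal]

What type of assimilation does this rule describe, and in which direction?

regressive voicing assimilation

The target ([-sonorant], obstruents) acquires [+voice] next to a sonorant consonant ([+sonorant, +consonantal]) — it takes on the voicing of its neighbour, so the feature that spreads is voicing.
Since the environment is written after the underscore, the trigger follows the target; the direction is regressive.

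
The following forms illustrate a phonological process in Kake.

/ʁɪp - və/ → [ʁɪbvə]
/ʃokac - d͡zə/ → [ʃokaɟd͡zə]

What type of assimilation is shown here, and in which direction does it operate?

regressive voicing assimilation

Underlying /p/ is realised as [b] next to /v/; /v/ itself does not change.
The change voiceless → voiced matches the voicing of the following /v/, identifying this as voicing assimilation.
Place and manner are unchanged, so the assimilation is partial, not total.
Checking the remaining alternation: /c/ → [ɟ] before /d͡z/ (voiceless → voiced, matching voiced) — only voicing changes, and always toward the following segment.
Since the segment that changes precedes the conditioning segment, the assimilation is regressive.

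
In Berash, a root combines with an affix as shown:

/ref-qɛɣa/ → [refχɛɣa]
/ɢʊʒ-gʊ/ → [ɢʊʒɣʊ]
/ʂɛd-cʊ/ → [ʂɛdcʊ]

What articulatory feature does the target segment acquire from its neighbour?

manner

The segment that alternates is /q/, which surfaces as [χ] when adjacent to /f/.
/q/ is a stop while /f/ is a fricative; the output [χ] is a fricative, matching the trigger — so the feature that spreads is manner.
The same holds elsewhere in the data: /g/ → [ɣ] after /ʒ/ (stop → fricative, matching a fricative) — only manner changes, and always toward the preceding segment.
Nothing changes in [ʂɛdcʊ]: there the adjacent consonants already agree in manner (/c/ and /d/ are both stops), so this form is consistent with the same rule.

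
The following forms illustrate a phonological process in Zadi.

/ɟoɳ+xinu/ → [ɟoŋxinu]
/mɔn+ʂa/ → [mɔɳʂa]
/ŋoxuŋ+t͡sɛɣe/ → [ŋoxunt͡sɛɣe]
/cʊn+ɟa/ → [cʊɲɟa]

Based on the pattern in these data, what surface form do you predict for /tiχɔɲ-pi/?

[tiχɔmpi]

The data show regressive place assimilation: /ɳ/ → [ŋ] before /x/; /n/ → [ɳ] before /ʂ/; /ŋ/ → [n] before /t͡s/; /n/ → [ɲ] before /ɟ/. In each pair only place changes, matching the following consonant, while manner and voice stay constant.
The rule targets /ɲ/ (voiced palatal nasal), which sits before the trigger /p/ (bilabial).
A voiced bilabial nasal is [m], so the surface segment is [m].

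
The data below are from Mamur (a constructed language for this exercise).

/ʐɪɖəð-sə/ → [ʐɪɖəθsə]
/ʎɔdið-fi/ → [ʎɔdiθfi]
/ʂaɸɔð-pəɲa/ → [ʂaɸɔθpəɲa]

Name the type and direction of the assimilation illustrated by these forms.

Comparing underlying and surface forms, /ð/ → [θ] is the alternation; the neighbouring /s/ is constant.
/ð/ is voiced while /s/ is voiceless; the output [θ] is voiceless, matching the trigger — so the feature that spreads is voicing.
Place and manner are unchanged, so the assimilation is partial, not total.
The other alternating forms pattern the same way: /ð/ → [θ] before /f/ (voiced → voiceless, matching voiceless); /ð/ → [θ] before /p/ (voiced → voiceless, matching voiceless) — only voicing changes, and always toward the following segment.
The trigger is the following segment, so the direction is regressive (anticipatory).

regressive voicing assimilation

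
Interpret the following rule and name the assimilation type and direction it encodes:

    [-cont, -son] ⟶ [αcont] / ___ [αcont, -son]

The shared variable α links the value of [cont] on the target to that of the neighbouring obstruent. [cont] distinguishes stops from fricatives — a manner-of-articulation feature — so this is manner assimilation.
The conditioning segment sits to the right of the focus bar, meaning the trigger follows the segment that changes — regressive assimilation.

regressive manner assimilation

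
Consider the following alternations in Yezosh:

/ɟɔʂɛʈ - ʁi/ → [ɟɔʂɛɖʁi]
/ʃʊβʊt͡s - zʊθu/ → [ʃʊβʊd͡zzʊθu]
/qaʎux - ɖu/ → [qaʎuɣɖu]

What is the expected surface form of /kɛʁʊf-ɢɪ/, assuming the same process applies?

The data show regressive voicing assimilation: /ʈ/ → [ɖ] before /ʁ/; /t͡s/ → [d͡z] before /z/; /x/ → [ɣ] before /ɖ/. In each pair only voicing changes, matching the following consonant, while place and manner stay constant.
The rule targets /f/ (voiceless labiodental fricative), which sits before the trigger /ɢ/ (voiced).
The voiced labiodental fricative is [v], so /f/ → [v].

[kɛʁʊvɢɪ]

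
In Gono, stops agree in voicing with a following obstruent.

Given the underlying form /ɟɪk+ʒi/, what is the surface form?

[ɟɪgʒi]

The rule targets /k/ (voiceless velar stop), which sits before the trigger /ʒ/ (voiced).
The voiced velar stop is [g], so /k/ → [g].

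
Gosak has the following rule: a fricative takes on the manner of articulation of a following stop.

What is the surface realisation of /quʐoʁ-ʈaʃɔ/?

[quʐoɢʈaʃɔ]

/ʁ/ is a voiced uvular fricative. The following trigger /ʈ/ is a stop, so /ʁ/ must become a stop as well.
A voiced uvular stop is [ɢ], so the surface segment is [ɢ].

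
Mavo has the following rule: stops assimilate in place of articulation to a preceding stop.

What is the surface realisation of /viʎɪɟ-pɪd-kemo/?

[viʎɪɟcɪdtemo]

/p/ is a voiceless bilabial stop. The preceding trigger /ɟ/ is palatal, so /p/ must become palatal as well.
The voiceless palatal stop is [c], so /p/ → [c].
The same rule applies at the second boundary: /k/ → [t] next to /d/.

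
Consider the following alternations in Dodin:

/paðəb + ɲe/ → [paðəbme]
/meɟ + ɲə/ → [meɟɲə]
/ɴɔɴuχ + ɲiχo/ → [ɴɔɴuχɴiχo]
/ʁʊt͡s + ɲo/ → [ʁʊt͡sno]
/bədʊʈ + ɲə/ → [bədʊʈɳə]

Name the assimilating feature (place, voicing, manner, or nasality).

The segment that alternates is /ɲ/, which surfaces as [m] when adjacent to /b/.
The change palatal → bilabial matches the place of the preceding /b/, identifying this as place assimilation.
The same holds elsewhere in the data: /ɲ/ → [ɴ] after /χ/ (palatal → uvular, matching uvular); /ɲ/ → [n] after /t͡s/ (palatal → alveolar, matching alveolar); /ɲ/ → [ɳ] after /ʈ/ (palatal → retroflex, matching retroflex) — only place changes, and always toward the preceding segment.
No alternation appears in [meɟɲə]: there the adjacent consonants already agree in place (/ɲ/ and /ɟ/ are both palatal), so this form is consistent with the same rule.

place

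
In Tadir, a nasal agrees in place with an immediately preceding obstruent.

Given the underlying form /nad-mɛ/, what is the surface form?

The rule targets /m/ (voiced bilabial nasal), which sits after the trigger /d/ (alveolar).
A voiced alveolar nasal is [n], so the surface segment is [n].

[nadnɛ]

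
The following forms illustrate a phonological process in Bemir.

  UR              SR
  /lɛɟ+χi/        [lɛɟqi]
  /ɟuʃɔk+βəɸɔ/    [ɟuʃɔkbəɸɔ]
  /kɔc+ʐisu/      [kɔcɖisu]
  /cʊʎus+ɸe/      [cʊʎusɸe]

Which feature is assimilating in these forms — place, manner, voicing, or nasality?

The segment that alternates is /χ/, which surfaces as [q] when adjacent to /ɟ/.
The change fricative → stop matches the manner of the preceding /ɟ/, identifying this as manner assimilation.
Checking the remaining alternations: /β/ → [b] after /k/ (fricative → stop, matching a stop); /ʐ/ → [ɖ] after /c/ (fricative → stop, matching a stop) — only manner changes, and always toward the preceding segment.
Nothing changes in [cʊʎusɸe]: there the adjacent consonants already agree in manner (/ɸ/ and /s/ are both fricatives), so this form is consistent with the same rule.

manner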